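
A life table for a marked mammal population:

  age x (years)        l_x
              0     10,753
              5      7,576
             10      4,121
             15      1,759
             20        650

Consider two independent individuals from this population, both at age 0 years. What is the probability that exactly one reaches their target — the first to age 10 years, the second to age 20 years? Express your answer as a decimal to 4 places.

p₁ = l_10/l_0 = 4,121/10,753 = 0.383242; p₂ = l_20/l_0 = 650/10,753 = 0.060448.
P(exactly one) = p₁(1−p₂) + (1−p₁)p₂ = 0.360076 + 0.037282 = 0.397358.

0.3974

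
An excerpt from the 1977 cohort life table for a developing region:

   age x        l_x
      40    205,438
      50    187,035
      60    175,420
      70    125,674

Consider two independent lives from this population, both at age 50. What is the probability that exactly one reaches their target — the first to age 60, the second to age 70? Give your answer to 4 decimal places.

0.3494

p₁ = l_60/l_50 = 175,420/187,035 = 0.937899; p₂ = l_70/l_50 = 125,674/187,035 = 0.671928.
P(exactly one) = p₁(1−p₂) + (1−p₁)p₂ = 0.307698 + 0.041727 = 0.349426.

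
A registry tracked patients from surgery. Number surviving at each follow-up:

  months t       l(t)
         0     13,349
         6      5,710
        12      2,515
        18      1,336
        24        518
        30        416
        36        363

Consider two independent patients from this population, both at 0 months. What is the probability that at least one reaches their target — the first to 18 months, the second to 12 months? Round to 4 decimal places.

0.2696

p₁ = l(18)/l(0) = 1,336/13,349 = 0.100082; p₂ = l(12)/l(0) = 2,515/13,349 = 0.188404.
P(at least one) = 1 − (1−p₁)(1−p₂) = 1 − 0.899918 × 0.811596 = 0.269630.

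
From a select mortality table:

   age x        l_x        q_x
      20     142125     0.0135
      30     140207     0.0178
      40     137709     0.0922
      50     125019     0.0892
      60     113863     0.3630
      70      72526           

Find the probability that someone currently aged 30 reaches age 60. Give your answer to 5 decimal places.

We want 30p30 = l_60/l_30.
The conditional survival probability is l_60/l_30 = 113863/140207 = 0.812106.

0.81211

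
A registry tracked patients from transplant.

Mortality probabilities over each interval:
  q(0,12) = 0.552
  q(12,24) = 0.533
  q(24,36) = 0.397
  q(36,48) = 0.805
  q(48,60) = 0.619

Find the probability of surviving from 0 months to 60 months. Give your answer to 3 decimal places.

Chaining the interval survival probabilities: (1 − 0.552) × (1 − 0.533) × (1 − 0.397) × (1 − 0.805) × (1 − 0.619).
= 0.448 × 0.467 × 0.603 × 0.195 × 0.381 = 0.009373.

0.009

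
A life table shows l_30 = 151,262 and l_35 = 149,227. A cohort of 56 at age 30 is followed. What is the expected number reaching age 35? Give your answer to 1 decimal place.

55.2

The relevant probability is 149,227/151,262 = 0.986547.
Expected number = 56 × 0.986547 = 55.2.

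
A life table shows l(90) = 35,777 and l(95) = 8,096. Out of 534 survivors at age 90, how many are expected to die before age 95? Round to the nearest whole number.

The relevant probability is 1 − 8,096/35,777 = 0.773709.
Expected number = 534 × 0.773709 = 413.

413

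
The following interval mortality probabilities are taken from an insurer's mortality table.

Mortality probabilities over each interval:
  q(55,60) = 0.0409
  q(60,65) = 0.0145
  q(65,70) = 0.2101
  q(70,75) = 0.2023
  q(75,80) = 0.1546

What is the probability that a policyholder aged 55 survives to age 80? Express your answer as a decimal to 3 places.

P(survive 55→80) = (1 − 0.0409) × (1 − 0.0145) × (1 − 0.2101) × (1 − 0.2023) × (1 − 0.1546).
= 0.9591 × 0.9855 × 0.7899 × 0.7977 × 0.8454 = 0.503494.

0.503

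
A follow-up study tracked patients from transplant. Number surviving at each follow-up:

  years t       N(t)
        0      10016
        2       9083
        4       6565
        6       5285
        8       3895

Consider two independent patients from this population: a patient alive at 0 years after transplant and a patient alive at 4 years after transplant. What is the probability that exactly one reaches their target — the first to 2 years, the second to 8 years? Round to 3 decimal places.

0.424

p₁ = N(2)/N(0) = 9083/10016 = 0.906849; p₂ = N(8)/N(4) = 3895/6565 = 0.593298.
P(exactly one) = p₁(1−p₂) + (1−p₁)p₂ = 0.368817 + 0.055266 = 0.424084.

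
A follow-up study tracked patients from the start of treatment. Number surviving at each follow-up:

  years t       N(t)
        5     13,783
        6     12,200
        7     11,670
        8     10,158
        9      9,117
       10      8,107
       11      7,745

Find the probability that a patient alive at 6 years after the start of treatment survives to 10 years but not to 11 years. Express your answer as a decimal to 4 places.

This is the probability of reaching 10 but not 11, conditional on being alive at 6: (N(10) − N(11)) / N(6).
= (8,107 − 7,745) / 12,200 = 362 / 12,200 = 0.029672.

0.0297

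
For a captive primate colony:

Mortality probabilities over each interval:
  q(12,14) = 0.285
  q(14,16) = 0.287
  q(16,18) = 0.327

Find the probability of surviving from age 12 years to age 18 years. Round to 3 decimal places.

0.343

The overall survival probability is (1 − 0.285) × (1 − 0.287) × (1 − 0.327).
= 0.715 × 0.713 × 0.673 = 0.343092.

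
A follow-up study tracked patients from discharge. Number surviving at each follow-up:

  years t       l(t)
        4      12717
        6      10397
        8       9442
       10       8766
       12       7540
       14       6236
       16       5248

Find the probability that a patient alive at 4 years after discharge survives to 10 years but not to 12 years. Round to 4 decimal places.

0.0964

This is the probability of reaching 10 but not 12, conditional on being alive at 4: (l(10) − l(12)) / l(4).
= (8766 − 7540) / 12717 = 1226 / 12717 = 0.096406.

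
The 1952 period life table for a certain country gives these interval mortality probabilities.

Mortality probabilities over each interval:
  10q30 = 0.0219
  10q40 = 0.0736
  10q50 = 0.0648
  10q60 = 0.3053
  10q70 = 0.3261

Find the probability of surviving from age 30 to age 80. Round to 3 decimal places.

Chaining the interval survival probabilities: (1 − 0.0219) × (1 − 0.0736) × (1 − 0.0648) × (1 − 0.3053) × (1 − 0.3261).
= 0.9781 × 0.9264 × 0.9352 × 0.6947 × 0.6739 = 0.396715.

0.397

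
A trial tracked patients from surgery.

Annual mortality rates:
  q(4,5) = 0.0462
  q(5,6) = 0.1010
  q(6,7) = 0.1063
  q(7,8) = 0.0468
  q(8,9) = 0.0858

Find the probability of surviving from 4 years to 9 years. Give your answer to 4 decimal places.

Survival from 4 to 9 is the product of surviving each interval: (1 − 0.0462) × (1 − 0.1010) × (1 − 0.1063) × (1 − 0.0468) × (1 − 0.0858).
= 0.9538 × 0.8990 × 0.8937 × 0.9532 × 0.9142 = 0.667781.

0.6678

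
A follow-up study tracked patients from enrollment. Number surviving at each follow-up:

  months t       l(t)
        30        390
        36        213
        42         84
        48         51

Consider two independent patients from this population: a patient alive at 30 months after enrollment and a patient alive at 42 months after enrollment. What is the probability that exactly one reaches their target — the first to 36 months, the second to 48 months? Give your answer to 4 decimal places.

0.4901

p₁ = l(36)/l(30) = 213/390 = 0.546154; p₂ = l(48)/l(42) = 51/84 = 0.607143.
P(exactly one) = p₁(1−p₂) + (1−p₁)p₂ = 0.214560 + 0.275549 = 0.490110.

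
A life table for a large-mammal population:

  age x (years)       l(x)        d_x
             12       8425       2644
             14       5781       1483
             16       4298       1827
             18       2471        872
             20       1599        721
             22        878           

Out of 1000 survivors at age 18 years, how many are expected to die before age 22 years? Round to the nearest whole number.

The relevant probability is 1 − 878/2471 = 0.644678.
Expected number = 1000 × 0.644678 = 645.

645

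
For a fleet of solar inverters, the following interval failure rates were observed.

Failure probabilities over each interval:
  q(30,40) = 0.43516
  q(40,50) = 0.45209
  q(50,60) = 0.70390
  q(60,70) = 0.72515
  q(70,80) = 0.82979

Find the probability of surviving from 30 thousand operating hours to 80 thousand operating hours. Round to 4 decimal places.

0.0043

The overall survival probability is (1 − 0.43516) × (1 − 0.45209) × (1 − 0.70390) × (1 − 0.72515) × (1 − 0.82979).
= 0.56484 × 0.54791 × 0.29610 × 0.27485 × 0.17021 = 0.004287.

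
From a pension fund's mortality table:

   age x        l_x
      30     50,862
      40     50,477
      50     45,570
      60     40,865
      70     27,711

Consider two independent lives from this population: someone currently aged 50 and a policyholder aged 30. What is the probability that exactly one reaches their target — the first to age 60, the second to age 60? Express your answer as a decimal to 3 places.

p₁ = l_60/l_50 = 40,865/45,570 = 0.896752; p₂ = l_60/l_30 = 40,865/50,862 = 0.803449.
P(exactly one) = p₁(1−p₂) + (1−p₁)p₂ = 0.176258 + 0.082955 = 0.259212.

0.259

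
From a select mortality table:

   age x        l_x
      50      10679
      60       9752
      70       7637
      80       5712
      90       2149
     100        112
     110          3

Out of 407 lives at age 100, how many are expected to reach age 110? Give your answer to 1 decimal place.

The relevant probability is 3/112 = 0.026786.
Expected number = 407 × 0.026786 = 10.9.

10.9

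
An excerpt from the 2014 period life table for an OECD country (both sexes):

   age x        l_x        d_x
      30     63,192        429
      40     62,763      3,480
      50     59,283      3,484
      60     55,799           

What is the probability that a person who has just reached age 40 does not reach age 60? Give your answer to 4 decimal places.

0.1110

P(die before 60 | alive at 40) = 1 − l_60/l_40 = 1 − 55,799/62,763 = (6,964)/62,763 = 0.110957.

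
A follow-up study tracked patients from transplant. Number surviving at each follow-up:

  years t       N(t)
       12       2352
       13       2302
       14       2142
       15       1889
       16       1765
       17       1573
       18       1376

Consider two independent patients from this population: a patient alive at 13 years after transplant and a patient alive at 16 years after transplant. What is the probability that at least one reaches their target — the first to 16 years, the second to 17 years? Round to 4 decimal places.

p₁ = N(16)/N(13) = 1765/2302 = 0.766725; p₂ = N(17)/N(16) = 1573/1765 = 0.891218.
P(at least one) = 1 − (1−p₁)(1−p₂) = 1 − 0.233275 × 0.108782 = 0.974624.

0.9746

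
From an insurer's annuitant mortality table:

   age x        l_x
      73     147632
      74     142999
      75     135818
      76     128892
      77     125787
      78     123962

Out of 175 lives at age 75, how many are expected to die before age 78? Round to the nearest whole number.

The relevant probability is 1 − 123962/135818 = 0.087293.
Expected number = 175 × 0.087293 = 15.

15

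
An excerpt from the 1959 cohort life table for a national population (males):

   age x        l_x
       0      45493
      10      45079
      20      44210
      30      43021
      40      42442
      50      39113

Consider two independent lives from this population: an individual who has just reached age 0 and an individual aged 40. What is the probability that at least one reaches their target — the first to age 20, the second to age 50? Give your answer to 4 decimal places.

p₁ = l_20/l_0 = 44210/45493 = 0.971798; p₂ = l_50/l_40 = 39113/42442 = 0.921564.
P(at least one) = 1 − (1−p₁)(1−p₂) = 1 − 0.028202 × 0.078436 = 0.997788.

0.9978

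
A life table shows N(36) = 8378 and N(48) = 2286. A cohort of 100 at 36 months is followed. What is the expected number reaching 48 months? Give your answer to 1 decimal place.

27.3

The relevant probability is 2286/8378 = 0.272857.
Expected number = 100 × 0.272857 = 27.3.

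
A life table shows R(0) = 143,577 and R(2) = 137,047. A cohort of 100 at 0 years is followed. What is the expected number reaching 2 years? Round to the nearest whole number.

95

The relevant probability is 137,047/143,577 = 0.954519.
Expected number = 100 × 0.954519 = 95.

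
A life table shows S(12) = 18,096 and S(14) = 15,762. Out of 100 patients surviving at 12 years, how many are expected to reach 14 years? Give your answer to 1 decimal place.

87.1

The relevant probability is 15,762/18,096 = 0.871021.
Expected number = 100 × 0.871021 = 87.1.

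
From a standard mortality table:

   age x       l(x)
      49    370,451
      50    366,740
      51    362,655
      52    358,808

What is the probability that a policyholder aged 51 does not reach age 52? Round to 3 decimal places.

P(die before 52 | alive at 51) = 1 − l(52)/l(51) = 1 − 358,808/362,655 = (3,847)/362,655 = 0.010608.

0.011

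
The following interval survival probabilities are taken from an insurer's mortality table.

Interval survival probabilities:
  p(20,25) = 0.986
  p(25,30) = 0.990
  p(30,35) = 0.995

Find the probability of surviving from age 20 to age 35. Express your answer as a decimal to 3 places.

0.971

Chaining the interval survival probabilities: 0.986 × 0.990 × 0.995.
= 0.971259.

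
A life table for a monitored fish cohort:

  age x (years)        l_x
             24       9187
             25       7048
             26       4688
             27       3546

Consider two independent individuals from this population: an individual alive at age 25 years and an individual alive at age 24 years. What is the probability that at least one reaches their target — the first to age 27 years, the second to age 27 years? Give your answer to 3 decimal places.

0.695

p₁ = l_27/l_25 = 3546/7048 = 0.503121; p₂ = l_27/l_24 = 3546/9187 = 0.385980.
P(at least one) = 1 − (1−p₁)(1−p₂) = 1 − 0.496879 × 0.614020 = 0.694906.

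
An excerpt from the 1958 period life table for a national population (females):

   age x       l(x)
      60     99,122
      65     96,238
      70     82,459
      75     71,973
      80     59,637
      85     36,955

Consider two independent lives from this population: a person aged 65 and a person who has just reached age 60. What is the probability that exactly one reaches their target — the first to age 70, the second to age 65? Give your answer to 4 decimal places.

0.1639

p₁ = l(70)/l(65) = 82,459/96,238 = 0.856824; p₂ = l(65)/l(60) = 96,238/99,122 = 0.970905.
P(exactly one) = p₁(1−p₂) + (1−p₁)p₂ = 0.024929 + 0.139010 = 0.163940.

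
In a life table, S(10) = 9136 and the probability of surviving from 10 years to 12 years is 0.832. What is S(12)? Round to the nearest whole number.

S(12) = S(10) × p = 9136 × 0.832 = 7601.

7601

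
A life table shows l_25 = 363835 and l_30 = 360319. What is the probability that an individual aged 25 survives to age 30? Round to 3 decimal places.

The conditional survival probability is l_30/l_25 = 360319/363835 = 0.990336.

0.990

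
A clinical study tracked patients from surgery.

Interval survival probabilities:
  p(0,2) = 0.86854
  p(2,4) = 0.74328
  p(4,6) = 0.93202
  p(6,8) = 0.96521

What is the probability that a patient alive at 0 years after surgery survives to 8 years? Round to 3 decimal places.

Chaining the interval survival probabilities: 0.86854 × 0.74328 × 0.93202 × 0.96521.
= 0.580750.

0.581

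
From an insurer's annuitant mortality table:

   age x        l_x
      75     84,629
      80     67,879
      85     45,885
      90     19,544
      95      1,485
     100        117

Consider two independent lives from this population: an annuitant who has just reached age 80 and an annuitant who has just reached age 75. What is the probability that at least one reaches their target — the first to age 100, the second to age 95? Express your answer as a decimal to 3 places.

p₁ = l_100/l_80 = 117/67,879 = 0.001724; p₂ = l_95/l_75 = 1,485/84,629 = 0.017547.
P(at least one) = 1 − (1−p₁)(1−p₂) = 1 − 0.998276 × 0.982453 = 0.019241.

0.019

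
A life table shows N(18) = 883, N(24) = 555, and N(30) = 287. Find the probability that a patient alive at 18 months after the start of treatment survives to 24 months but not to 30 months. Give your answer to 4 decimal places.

0.3035

This is the probability of reaching 24 but not 30, conditional on being alive at 18: (N(24) − N(30)) / N(18).
= (555 − 287) / 883 = 268 / 883 = 0.303511.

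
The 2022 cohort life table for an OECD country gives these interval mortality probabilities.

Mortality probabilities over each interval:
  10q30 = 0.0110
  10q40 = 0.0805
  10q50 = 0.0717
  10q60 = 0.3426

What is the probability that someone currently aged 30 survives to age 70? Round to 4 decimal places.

40p30 = (1 − 0.0110) × (1 − 0.0805) × (1 − 0.0717) × (1 − 0.3426).
= 0.9890 × 0.9195 × 0.9283 × 0.6574 = 0.554966.

0.5550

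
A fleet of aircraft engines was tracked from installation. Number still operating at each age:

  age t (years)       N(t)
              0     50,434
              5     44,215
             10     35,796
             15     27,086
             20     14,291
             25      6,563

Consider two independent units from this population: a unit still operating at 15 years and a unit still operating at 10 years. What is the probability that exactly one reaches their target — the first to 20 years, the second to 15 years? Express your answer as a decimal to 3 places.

0.486

p₁ = N(20)/N(15) = 14,291/27,086 = 0.527616; p₂ = N(15)/N(10) = 27,086/35,796 = 0.756677.
P(exactly one) = p₁(1−p₂) + (1−p₁)p₂ = 0.128381 + 0.357442 = 0.485823.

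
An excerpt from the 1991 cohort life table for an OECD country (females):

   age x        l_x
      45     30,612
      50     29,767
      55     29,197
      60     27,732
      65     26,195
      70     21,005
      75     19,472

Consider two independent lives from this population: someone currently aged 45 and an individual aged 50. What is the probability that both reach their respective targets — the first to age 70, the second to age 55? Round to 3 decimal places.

0.673

p₁ = l_70/l_45 = 21,005/30,612 = 0.686169; p₂ = l_55/l_50 = 29,197/29,767 = 0.980851.
P(both) = p₁ × p₂ = 0.686169 × 0.980851 = 0.673030.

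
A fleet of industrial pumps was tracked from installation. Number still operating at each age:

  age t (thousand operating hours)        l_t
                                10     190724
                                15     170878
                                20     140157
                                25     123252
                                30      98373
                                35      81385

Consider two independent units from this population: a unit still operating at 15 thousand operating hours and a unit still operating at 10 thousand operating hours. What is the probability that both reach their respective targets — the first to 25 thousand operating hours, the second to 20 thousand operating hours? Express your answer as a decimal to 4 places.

0.5301

p₁ = l_25/l_15 = 123252/170878 = 0.721287; p₂ = l_20/l_10 = 140157/190724 = 0.734868.
P(both) = p₁ × p₂ = 0.721287 × 0.734868 = 0.530051.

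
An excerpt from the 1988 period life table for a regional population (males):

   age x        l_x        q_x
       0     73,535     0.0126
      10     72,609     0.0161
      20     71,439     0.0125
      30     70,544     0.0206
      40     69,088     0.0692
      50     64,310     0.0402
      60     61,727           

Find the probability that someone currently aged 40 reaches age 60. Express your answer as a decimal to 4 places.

We want 20p40 = l_60/l_40.
The conditional survival probability is l_60/l_40 = 61,727/69,088 = 0.893455.

0.8935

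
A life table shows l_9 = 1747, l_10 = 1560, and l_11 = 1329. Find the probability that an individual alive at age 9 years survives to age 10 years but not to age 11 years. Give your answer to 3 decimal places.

0.132

This is the probability of reaching 10 but not 11, conditional on being alive at 9: (l_10 − l_11) / l_9.
= (1560 − 1329) / 1747 = 231 / 1747 = 0.132227.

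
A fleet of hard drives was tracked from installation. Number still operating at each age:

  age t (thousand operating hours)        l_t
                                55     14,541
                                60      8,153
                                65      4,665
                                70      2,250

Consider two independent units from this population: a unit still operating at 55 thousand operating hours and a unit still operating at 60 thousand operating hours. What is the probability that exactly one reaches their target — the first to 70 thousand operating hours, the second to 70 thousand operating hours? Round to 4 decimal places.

p₁ = l_70/l_55 = 2,250/14,541 = 0.154735; p₂ = l_70/l_60 = 2,250/8,153 = 0.275972.
P(exactly one) = p₁(1−p₂) + (1−p₁)p₂ = 0.112032 + 0.233269 = 0.345302.

0.3453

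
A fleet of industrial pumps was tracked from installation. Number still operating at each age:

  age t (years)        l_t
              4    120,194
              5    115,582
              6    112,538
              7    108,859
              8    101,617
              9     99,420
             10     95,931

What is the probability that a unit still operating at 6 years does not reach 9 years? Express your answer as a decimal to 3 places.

0.117

P(fail before 9 | operational at 6) = 1 − l_9/l_6 = 1 − 99,420/112,538 = (13,118)/112,538 = 0.116565.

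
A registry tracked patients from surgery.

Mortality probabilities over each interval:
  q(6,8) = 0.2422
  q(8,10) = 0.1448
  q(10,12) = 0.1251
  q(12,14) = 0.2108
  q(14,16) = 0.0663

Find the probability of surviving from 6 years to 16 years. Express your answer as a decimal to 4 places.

Chaining the interval survival probabilities: (1 − 0.2422) × (1 − 0.1448) × (1 − 0.1251) × (1 − 0.2108) × (1 − 0.0663).
= 0.7578 × 0.8552 × 0.8749 × 0.7892 × 0.9337 = 0.417806.

0.4178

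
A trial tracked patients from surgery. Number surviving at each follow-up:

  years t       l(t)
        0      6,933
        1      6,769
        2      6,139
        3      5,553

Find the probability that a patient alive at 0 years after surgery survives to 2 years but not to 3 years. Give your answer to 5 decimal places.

This is the probability of reaching 2 but not 3, conditional on being alive at 0: (l(2) − l(3)) / l(0).
= (6,139 − 5,553) / 6,933 = 586 / 6,933 = 0.084523.

0.08452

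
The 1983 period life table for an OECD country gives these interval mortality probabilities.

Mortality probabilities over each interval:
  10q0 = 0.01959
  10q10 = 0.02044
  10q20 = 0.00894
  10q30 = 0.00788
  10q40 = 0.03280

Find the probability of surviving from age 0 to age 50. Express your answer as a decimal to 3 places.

Chaining the interval survival probabilities: (1 − 0.01959) × (1 − 0.02044) × (1 − 0.00894) × (1 − 0.00788) × (1 − 0.03280).
= 0.98041 × 0.97956 × 0.99106 × 0.99212 × 0.96720 = 0.913312.

0.913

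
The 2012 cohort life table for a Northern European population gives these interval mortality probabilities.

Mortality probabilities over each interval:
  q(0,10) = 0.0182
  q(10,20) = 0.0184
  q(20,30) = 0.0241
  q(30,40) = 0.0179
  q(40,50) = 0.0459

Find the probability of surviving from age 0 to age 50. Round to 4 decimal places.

0.8813

Chaining the interval survival probabilities: (1 − 0.0182) × (1 − 0.0184) × (1 − 0.0241) × (1 − 0.0179) × (1 − 0.0459).
= 0.9818 × 0.9816 × 0.9759 × 0.9821 × 0.9541 = 0.881277.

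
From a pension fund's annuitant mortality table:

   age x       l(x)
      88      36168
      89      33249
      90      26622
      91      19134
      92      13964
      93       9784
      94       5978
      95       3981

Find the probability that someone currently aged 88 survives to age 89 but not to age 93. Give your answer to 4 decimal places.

This is the probability of reaching 89 but not 93, conditional on being alive at 88: (l(89) − l(93)) / l(88).
= (33249 − 9784) / 36168 = 23465 / 36168 = 0.648778.

0.6488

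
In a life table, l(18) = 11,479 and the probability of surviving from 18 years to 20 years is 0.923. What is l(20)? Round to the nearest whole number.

10595

l(20) = l(18) × p = 11,479 × 0.923 = 10595.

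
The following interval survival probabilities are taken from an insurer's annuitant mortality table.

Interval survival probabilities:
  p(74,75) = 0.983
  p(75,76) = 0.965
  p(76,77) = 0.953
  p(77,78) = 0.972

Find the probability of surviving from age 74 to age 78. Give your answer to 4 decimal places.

0.8787

Chaining the interval survival probabilities: 0.983 × 0.965 × 0.953 × 0.972.
= 0.878699.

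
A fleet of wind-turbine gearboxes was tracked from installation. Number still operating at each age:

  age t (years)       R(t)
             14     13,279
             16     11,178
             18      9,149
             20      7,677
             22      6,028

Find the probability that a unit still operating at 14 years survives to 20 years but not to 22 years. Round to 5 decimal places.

This is the probability of reaching 20 but not 22, conditional on being operational at 14: (R(20) − R(22)) / R(14).
= (7,677 − 6,028) / 13,279 = 1,649 / 13,279 = 0.124181.

0.12418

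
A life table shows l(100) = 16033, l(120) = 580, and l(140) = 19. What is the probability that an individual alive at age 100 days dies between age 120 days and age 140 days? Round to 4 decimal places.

0.0350

This is the probability of reaching 120 but not 140, conditional on being alive at 100: (l(120) − l(140)) / l(100).
= (580 − 19) / 16033 = 561 / 16033 = 0.034990.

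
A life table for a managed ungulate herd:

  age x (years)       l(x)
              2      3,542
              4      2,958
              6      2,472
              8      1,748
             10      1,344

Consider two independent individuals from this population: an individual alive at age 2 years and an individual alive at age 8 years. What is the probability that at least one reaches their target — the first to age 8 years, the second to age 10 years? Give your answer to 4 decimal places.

p₁ = l(8)/l(2) = 1,748/3,542 = 0.493506; p₂ = l(10)/l(8) = 1,344/1,748 = 0.768879.
P(at least one) = 1 − (1−p₁)(1−p₂) = 1 − 0.506494 × 0.231121 = 0.882939.

0.8829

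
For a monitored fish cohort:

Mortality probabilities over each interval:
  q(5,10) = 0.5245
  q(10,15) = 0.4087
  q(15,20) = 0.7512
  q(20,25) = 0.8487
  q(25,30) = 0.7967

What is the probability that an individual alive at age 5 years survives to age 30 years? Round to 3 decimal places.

The overall survival probability is (1 − 0.5245) × (1 − 0.4087) × (1 − 0.7512) × (1 − 0.8487) × (1 − 0.7967).
= 0.4755 × 0.5913 × 0.2488 × 0.1513 × 0.2033 = 0.002152.

0.002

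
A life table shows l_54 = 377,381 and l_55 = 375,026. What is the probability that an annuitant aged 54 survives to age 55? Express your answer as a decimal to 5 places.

We want 1p54 = l_55/l_54.
The conditional survival probability is l_55/l_54 = 375,026/377,381 = 0.993760.

0.99376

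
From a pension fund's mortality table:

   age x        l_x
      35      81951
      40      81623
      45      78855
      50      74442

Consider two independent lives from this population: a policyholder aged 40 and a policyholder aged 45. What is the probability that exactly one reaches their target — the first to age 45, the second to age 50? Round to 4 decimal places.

0.0861

p₁ = l_45/l_40 = 78855/81623 = 0.966088; p₂ = l_50/l_45 = 74442/78855 = 0.944037.
P(exactly one) = p₁(1−p₂) + (1−p₁)p₂ = 0.054065 + 0.032014 = 0.086079.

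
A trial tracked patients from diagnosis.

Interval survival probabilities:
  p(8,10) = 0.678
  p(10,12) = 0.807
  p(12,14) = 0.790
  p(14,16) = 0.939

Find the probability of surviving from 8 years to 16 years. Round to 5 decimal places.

Survival from 8 to 16 is the product of surviving each interval: 0.678 × 0.807 × 0.790 × 0.939.
= 0.405878.

0.40588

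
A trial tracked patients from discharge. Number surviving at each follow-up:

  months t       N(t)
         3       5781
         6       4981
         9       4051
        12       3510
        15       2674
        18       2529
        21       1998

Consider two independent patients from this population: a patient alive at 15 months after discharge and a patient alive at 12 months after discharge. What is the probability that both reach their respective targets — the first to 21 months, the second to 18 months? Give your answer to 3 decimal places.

0.538

p₁ = N(21)/N(15) = 1998/2674 = 0.747195; p₂ = N(18)/N(12) = 2529/3510 = 0.720513.
P(both) = p₁ × p₂ = 0.747195 × 0.720513 = 0.538364.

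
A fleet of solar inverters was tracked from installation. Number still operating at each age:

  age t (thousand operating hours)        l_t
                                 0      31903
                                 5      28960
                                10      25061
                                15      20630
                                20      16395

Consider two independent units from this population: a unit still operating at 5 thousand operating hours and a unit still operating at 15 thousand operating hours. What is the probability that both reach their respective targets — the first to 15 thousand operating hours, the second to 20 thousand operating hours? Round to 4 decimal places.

0.5661

p₁ = l_15/l_5 = 20630/28960 = 0.712362; p₂ = l_20/l_15 = 16395/20630 = 0.794716.
P(both) = p₁ × p₂ = 0.712362 × 0.794716 = 0.566125.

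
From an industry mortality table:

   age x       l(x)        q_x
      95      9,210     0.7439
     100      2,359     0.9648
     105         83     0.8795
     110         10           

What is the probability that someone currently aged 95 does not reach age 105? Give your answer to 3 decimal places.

0.991

P(die before 105 | alive at 95) = 1 − l(105)/l(95) = 1 − 83/9,210 = (9,127)/9,210 = 0.990988.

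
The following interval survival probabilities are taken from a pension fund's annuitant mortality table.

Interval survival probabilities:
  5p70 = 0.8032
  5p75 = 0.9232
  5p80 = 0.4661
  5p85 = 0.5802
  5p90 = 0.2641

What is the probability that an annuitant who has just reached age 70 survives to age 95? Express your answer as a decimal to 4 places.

0.0530

Survival from 70 to 95 is the product of surviving each interval: 0.8032 × 0.9232 × 0.4661 × 0.5802 × 0.2641.
= 0.052960.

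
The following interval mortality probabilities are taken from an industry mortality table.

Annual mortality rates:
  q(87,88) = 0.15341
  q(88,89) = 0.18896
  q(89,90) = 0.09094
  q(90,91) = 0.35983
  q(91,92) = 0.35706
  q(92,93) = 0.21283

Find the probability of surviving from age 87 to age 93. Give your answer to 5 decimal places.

The overall survival probability is (1 − 0.15341) × (1 − 0.18896) × (1 − 0.09094) × (1 − 0.35983) × (1 − 0.35706) × (1 − 0.21283).
= 0.84659 × 0.81104 × 0.90906 × 0.64017 × 0.64294 × 0.78717 = 0.202228.

0.20223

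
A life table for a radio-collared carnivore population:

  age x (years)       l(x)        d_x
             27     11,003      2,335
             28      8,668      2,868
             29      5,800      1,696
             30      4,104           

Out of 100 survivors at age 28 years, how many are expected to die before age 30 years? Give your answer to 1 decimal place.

The relevant probability is 1 − 4,104/8,668 = 0.526534.
Expected number = 100 × 0.526534 = 52.7.

52.7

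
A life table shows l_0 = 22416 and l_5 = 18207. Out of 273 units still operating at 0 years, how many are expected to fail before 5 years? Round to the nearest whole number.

51

The relevant probability is 1 − 18207/22416 = 0.187768.
Expected number = 273 × 0.187768 = 51.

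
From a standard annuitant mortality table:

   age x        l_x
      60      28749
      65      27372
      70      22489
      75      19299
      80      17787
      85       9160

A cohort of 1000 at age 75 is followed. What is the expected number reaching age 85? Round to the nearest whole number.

The relevant probability is 9160/19299 = 0.474636.
Expected number = 1000 × 0.474636 = 475.

475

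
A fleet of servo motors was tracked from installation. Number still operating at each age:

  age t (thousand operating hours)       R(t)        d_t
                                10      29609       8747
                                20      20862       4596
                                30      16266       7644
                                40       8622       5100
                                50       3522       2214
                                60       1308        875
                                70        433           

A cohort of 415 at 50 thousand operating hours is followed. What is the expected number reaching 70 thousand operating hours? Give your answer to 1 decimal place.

The relevant probability is 433/3522 = 0.122942.
Expected number = 415 × 0.122942 = 51.0.

51.0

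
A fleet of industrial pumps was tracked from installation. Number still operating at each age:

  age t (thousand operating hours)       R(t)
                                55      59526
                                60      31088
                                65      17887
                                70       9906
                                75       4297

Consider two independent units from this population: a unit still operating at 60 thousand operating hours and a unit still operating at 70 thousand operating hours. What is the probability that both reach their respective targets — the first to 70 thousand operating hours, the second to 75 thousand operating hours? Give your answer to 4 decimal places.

p₁ = R(70)/R(60) = 9906/31088 = 0.318644; p₂ = R(75)/R(70) = 4297/9906 = 0.433778.
P(both) = p₁ × p₂ = 0.318644 × 0.433778 = 0.138221.

0.1382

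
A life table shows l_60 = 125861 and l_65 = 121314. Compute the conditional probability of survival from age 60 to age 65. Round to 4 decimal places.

0.9639

We want 5p60 = l_65/l_60.
The conditional survival probability is l_65/l_60 = 121314/125861 = 0.963873.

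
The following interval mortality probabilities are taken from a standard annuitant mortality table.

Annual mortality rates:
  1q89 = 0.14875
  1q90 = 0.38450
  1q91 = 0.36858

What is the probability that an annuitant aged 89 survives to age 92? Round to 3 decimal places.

0.331

Chaining the interval survival probabilities: (1 − 0.14875) × (1 − 0.38450) × (1 − 0.36858).
= 0.85125 × 0.61550 × 0.63142 = 0.330829.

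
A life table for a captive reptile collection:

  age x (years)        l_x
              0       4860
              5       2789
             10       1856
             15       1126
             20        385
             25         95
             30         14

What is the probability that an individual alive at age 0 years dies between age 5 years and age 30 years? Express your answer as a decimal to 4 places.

This is the probability of reaching 5 but not 30, conditional on being alive at 0: (l_5 − l_30) / l_0.
= (2789 − 14) / 4860 = 2775 / 4860 = 0.570988.

0.5710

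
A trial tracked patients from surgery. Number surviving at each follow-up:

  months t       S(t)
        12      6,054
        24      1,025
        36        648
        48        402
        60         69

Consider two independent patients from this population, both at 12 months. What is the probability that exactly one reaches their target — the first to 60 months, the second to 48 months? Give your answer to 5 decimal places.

p₁ = S(60)/S(12) = 69/6,054 = 0.011397; p₂ = S(48)/S(12) = 402/6,054 = 0.066402.
P(exactly one) = p₁(1−p₂) + (1−p₁)p₂ = 0.010640 + 0.065645 = 0.076285.

0.07629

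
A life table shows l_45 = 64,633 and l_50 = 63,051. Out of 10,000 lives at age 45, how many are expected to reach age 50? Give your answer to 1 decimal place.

9755.2

The relevant probability is 63,051/64,633 = 0.975523.
Expected number = 10,000 × 0.975523 = 9755.2.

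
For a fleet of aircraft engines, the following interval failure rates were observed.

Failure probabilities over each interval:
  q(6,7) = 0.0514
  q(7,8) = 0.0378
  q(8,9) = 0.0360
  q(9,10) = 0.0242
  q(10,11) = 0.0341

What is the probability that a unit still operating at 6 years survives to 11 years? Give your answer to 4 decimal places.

Survival from 6 to 11 is the product of surviving each interval: (1 − 0.0514) × (1 − 0.0378) × (1 − 0.0360) × (1 − 0.0242) × (1 − 0.0341).
= 0.9486 × 0.9622 × 0.9640 × 0.9758 × 0.9659 = 0.829313.

0.8293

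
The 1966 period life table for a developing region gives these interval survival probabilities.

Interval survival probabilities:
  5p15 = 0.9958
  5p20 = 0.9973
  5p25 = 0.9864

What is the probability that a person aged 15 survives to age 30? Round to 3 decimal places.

15p15 = 0.9958 × 0.9973 × 0.9864.
= 0.979605.

0.980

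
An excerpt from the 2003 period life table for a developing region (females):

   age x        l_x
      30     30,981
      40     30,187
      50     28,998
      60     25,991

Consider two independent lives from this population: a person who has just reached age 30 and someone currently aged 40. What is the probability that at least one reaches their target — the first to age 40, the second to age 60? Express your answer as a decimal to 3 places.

0.996

p₁ = l_40/l_30 = 30,187/30,981 = 0.974371; p₂ = l_60/l_40 = 25,991/30,187 = 0.861000.
P(at least one) = 1 − (1−p₁)(1−p₂) = 1 − 0.025629 × 0.139000 = 0.996438.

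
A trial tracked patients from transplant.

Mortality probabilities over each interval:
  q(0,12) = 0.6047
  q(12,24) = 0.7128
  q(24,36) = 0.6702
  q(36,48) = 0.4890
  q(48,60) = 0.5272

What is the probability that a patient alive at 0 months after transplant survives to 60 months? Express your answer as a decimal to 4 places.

Chaining the interval survival probabilities: (1 − 0.6047) × (1 − 0.7128) × (1 − 0.6702) × (1 − 0.4890) × (1 − 0.5272).
= 0.3953 × 0.2872 × 0.3298 × 0.5110 × 0.4728 = 0.009046.

0.0090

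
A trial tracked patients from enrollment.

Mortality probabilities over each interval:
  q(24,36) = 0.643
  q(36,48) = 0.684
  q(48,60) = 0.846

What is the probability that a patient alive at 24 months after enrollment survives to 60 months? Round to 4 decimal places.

Chaining the interval survival probabilities: (1 − 0.643) × (1 − 0.684) × (1 − 0.846).
= 0.357 × 0.316 × 0.154 = 0.017373.

0.0174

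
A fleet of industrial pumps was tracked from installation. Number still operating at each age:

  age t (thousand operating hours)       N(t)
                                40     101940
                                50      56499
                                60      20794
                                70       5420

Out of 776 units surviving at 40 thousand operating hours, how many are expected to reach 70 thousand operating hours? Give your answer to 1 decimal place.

41.3

The relevant probability is 5420/101940 = 0.053169.
Expected number = 776 × 0.053169 = 41.3.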